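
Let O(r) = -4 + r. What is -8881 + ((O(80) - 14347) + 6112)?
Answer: -17040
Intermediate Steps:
-8881 + ((O(80) - 14347) + 6112) = -8881 + (((-4 + 80) - 14347) + 6112) = -8881 + ((76 - 14347) + 6112) = -8881 + (-14271 + 6112) = -8881 - 8159 = -17040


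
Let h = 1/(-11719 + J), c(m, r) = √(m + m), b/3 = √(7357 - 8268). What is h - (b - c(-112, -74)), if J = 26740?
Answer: 1/15021 - 3*I*√911 + 4*I*√14 ≈ 6.6573e-5 - 75.582*I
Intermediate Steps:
b = 3*I*√911 (b = 3*√(7357 - 8268) = 3*√(-911) = 3*(I*√911) = 3*I*√911 ≈ 90.548*I)
c(m, r) = √2*√m (c(m, r) = √(2*m) = √2*√m)
h = 1/15021 (h = 1/(-11719 + 26740) = 1/15021 ≈ 6.6573e-5)
h - (b - c(-112, -74)) = 1/15021 - (3*I*√911 - √2*√(-112)) = 1/15021 - (3*I*√911 - √2*4*I*√7) = 1/15021 - (3*I*√911 - 4*I*√14) = 1/15021 - (-4*I*√14 + 3*I*√911) = 1/15021 + (-3*I*√911 + 4*I*√14) = 1/15021 - 3*I*√911 + 4*I*√14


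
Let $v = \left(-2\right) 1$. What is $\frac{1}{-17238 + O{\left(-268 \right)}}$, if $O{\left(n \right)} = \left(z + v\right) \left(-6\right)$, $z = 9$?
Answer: $- \frac{1}{17280} \approx -5.787 \cdot 10^{-5}$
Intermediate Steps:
$v = -2$
$O{\left(n \right)} = -42$ ($O{\left(n \right)} = \left(9 - 2\right) \left(-6\right) = 7 \left(-6\right) = -42$)
$\frac{1}{-17238 + O{\left(-268 \right)}} = \frac{1}{-17238 - 42} = \frac{1}{-17280} = - \frac{1}{17280}$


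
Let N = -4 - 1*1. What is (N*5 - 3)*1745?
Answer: -48860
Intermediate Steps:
N = -5 (N = -4 - 1 = -5)
(N*5 - 3)*1745 = (-5*5 - 3)*1745 = (-25 - 3)*1745 = -28*1745 = -48860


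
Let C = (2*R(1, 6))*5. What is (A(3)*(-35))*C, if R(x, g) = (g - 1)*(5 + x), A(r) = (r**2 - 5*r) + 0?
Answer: 63000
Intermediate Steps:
A(r) = r**2 - 5*r
R(x, g) = (-1 + g)*(5 + x)
C = 300 (C = (2*(-5 - 1*1 + 5*6 + 6*1))*5 = (2*(-5 - 1 + 30 + 6))*5 = (2*30)*5 = 60*5 = 300)
(A(3)*(-35))*C = ((3*(-5 + 3))*(-35))*300 = ((3*(-2))*(-35))*300 = -6*(-35)*300 = 210*300 = 63000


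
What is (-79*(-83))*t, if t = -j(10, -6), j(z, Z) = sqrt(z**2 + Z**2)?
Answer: -13114*sqrt(34) ≈ -76467.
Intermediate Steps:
j(z, Z) = sqrt(Z**2 + z**2)
t = -2*sqrt(34) (t = -sqrt((-6)**2 + 10**2) = -sqrt(36 + 100) = -sqrt(136) = -2*sqrt(34) ≈ -11.662)
(-79*(-83))*t = (-79*(-83))*(-2*sqrt(34)) = 6557*(-2*sqrt(34)) = -13114*sqrt(34)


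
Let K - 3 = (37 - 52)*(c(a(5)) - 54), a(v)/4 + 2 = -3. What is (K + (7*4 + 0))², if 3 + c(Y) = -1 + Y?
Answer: 1442401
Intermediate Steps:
a(v) = -20 (a(v) = -8 + 4*(-3) = -8 - 12 = -20)
c(Y) = -4 + Y (c(Y) = -3 + (-1 + Y) = -4 + Y)
K = 1173 (K = 3 + (37 - 52)*((-4 - 20) - 54) = 3 - 15*(-24 - 54) = 3 - 15*(-78) = 3 + 1170 = 1173)
(K + (7*4 + 0))² = (1173 + (7*4 + 0))² = (1173 + (28 + 0))² = (1173 + 28)² = 1201² = 1442401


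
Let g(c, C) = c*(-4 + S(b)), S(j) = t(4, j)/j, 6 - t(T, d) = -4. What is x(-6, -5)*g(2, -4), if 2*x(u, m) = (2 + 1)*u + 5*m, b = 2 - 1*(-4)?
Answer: 301/3 ≈ 100.33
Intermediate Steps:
b = 6 (b = 2 + 4 = 6)
t(T, d) = 10 (t(T, d) = 6 - 1*(-4) = 6 + 4 = 10)
x(u, m) = 3*u/2 + 5*m/2 (x(u, m) = ((2 + 1)*u + 5*m)/2 = (3*u + 5*m)/2 = 3*u/2 + 5*m/2)
S(j) = 10/j
g(c, C) = -7*c/3 (g(c, C) = c*(-4 + 10/6) = c*(-4 + 10*(⅙)) = c*(-4 + 5/3) = c*(-7/3) = -7*c/3)
x(-6, -5)*g(2, -4) = ((3/2)*(-6) + (5/2)*(-5))*(-7/3*2) = (-9 - 25/2)*(-14/3) = -43/2*(-14/3) = 301/3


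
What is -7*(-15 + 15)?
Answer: 0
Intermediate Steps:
-7*(-15 + 15) = -7*0 = 0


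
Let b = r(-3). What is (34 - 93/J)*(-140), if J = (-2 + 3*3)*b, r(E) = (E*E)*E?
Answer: -43460/9 ≈ -4828.9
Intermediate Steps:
r(E) = E³ (r(E) = E²*E = E³)
b = -27 (b = (-3)³ = -27)
J = -189 (J = (-2 + 3*3)*(-27) = (-2 + 9)*(-27) = 7*(-27) = -189)
(34 - 93/J)*(-140) = (34 - 93/(-189))*(-140) = (34 - 93*(-1/189))*(-140) = (34 + 31/63)*(-140) = (2173/63)*(-140) = -43460/9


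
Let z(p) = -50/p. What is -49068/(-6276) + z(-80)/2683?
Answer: 87768911/11225672 ≈ 7.8186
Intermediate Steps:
-49068/(-6276) + z(-80)/2683 = -49068/(-6276) - 50/(-80)/2683 = -49068*(-1/6276) - 50*(-1/80)*(1/2683) = 4089/523 + (5/8)*(1/2683) = 4089/523 + 5/21464 = 87768911/11225672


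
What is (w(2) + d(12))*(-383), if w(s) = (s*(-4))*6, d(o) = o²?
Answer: -36768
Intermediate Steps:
w(s) = -24*s (w(s) = -4*s*6 = -24*s)
(w(2) + d(12))*(-383) = (-24*2 + 12²)*(-383) = (-48 + 144)*(-383) = 96*(-383) = -36768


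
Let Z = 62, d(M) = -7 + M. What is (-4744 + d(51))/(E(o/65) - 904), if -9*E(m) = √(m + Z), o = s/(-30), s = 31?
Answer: 671097960000/129079146331 - 211500*√9427782/129079146331 ≈ 5.1941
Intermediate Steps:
o = -31/30 (o = 31/(-30) = 31*(-1/30) = -31/30 ≈ -1.0333)
E(m) = -√(62 + m)/9 (E(m) = -√(m + 62)/9 = -√(62 + m)/9)
(-4744 + d(51))/(E(o/65) - 904) = (-4744 + (-7 + 51))/(-√(62 - 31/30/65)/9 - 904) = (-4744 + 44)/(-√(62 - 31/30*1/65)/9 - 904) = -4700/(-√(62 - 31/1950)/9 - 904) = -4700/(-√9427782/3510 - 904) = -4700/(-904 - √9427782/3510)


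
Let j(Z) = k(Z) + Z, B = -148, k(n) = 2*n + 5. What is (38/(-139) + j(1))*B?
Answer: -158952/139 ≈ -1143.5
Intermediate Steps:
k(n) = 5 + 2*n
j(Z) = 5 + 3*Z (j(Z) = (5 + 2*Z) + Z = 5 + 3*Z)
(38/(-139) + j(1))*B = (38/(-139) + (5 + 3*1))*(-148) = (38*(-1/139) + (5 + 3))*(-148) = (-38/139 + 8)*(-148) = (1074/139)*(-148) = -158952/139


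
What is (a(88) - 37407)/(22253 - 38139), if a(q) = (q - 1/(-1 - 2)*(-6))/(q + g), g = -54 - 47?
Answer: 486377/206518 ≈ 2.3551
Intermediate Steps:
g = -101
a(q) = (-2 + q)/(-101 + q) (a(q) = (q - 1/(-1 - 2)*(-6))/(q - 101) = (q - 1/(-3)*(-6))/(-101 + q) = (q - 1*(-⅓)*(-6))/(-101 + q) = (q + (⅓)*(-6))/(-101 + q) = (q - 2)/(-101 + q) = (-2 + q)/(-101 + q))
(a(88) - 37407)/(22253 - 38139) = ((-2 + 88)/(-101 + 88) - 37407)/(22253 - 38139) = (86/(-13) - 37407)/(-15886) = (-1/13*86 - 37407)*(-1/15886) = (-86/13 - 37407)*(-1/15886) = -486377/13*(-1/15886) = 486377/206518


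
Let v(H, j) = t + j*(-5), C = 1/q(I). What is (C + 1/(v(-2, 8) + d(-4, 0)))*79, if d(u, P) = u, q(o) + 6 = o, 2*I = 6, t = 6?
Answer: -3239/114 ≈ -28.412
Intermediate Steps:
I = 3 (I = (1/2)*6 = 3)
q(o) = -6 + o
C = -1/3 (C = 1/(-6 + 3) = 1/(-3) = -1/3 ≈ -0.33333)
v(H, j) = 6 - 5*j (v(H, j) = 6 + j*(-5) = 6 - 5*j)
(C + 1/(v(-2, 8) + d(-4, 0)))*79 = (-1/3 + 1/((6 - 5*8) - 4))*79 = (-1/3 + 1/((6 - 40) - 4))*79 = (-1/3 + 1/(-34 - 4))*79 = (-1/3 + 1/(-38))*79 = (-1/3 - 1/38)*79 = -41/114*79 = -3239/114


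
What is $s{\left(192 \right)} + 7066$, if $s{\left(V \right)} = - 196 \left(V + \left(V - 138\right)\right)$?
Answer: $-41150$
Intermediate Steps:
$s{\left(V \right)} = 27048 - 392 V$ ($s{\left(V \right)} = - 196 \left(V + \left(-138 + V\right)\right) = - 196 \left(-138 + 2 V\right) = 27048 - 392 V$)
$s{\left(192 \right)} + 7066 = \left(27048 - 75264\right) + 7066 = -48216 + 7066 = -41150$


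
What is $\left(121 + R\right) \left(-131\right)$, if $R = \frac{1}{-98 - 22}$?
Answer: $- \frac{1901989}{120} \approx -15850.0$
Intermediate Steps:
$R = - \frac{1}{120}$ ($R = \frac{1}{-120} = - \frac{1}{120} \approx -0.0083333$)
$\left(121 + R\right) \left(-131\right) = \left(121 - \frac{1}{120}\right) \left(-131\right) = \frac{14519}{120} \left(-131\right) = - \frac{1901989}{120}$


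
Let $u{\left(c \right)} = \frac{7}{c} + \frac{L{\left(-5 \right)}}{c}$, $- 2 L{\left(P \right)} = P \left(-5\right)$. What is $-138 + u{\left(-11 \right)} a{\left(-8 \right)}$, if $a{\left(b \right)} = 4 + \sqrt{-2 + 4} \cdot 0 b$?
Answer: $-136$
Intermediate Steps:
$L{\left(P \right)} = \frac{5 P}{2}$ ($L{\left(P \right)} = - \frac{P \left(-5\right)}{2} = - \frac{\left(-5\right) P}{2} = \frac{5 P}{2}$)
$a{\left(b \right)} = 4$ ($a{\left(b \right)} = 4 + \sqrt{2} \cdot 0 = 4 + 0 = 4$)
$u{\left(c \right)} = - \frac{11}{2 c}$ ($u{\left(c \right)} = \frac{7}{c} + \frac{\frac{5}{2} \left(-5\right)}{c} = \frac{7}{c} - \frac{25}{2 c} = - \frac{11}{2 c}$)
$-138 + u{\left(-11 \right)} a{\left(-8 \right)} = -138 + - \frac{11}{2 \left(-11\right)} 4 = -138 + \left(- \frac{11}{2}\right) \left(- \frac{1}{11}\right) 4 = -138 + \frac{1}{2} \cdot 4 = -138 + 2 = -136$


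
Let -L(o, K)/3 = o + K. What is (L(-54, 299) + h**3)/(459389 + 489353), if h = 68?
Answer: 313697/948742 ≈ 0.33065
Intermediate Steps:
L(o, K) = -3*K - 3*o (L(o, K) = -3*(o + K) = -3*(K + o) = -3*K - 3*o)
(L(-54, 299) + h**3)/(459389 + 489353) = ((-3*299 - 3*(-54)) + 68**3)/(459389 + 489353) = ((-897 + 162) + 314432)/948742 = (-735 + 314432)*(1/948742) = 313697*(1/948742) = 313697/948742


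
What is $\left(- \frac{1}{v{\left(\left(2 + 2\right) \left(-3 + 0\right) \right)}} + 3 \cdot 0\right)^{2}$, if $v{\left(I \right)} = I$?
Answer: $\frac{1}{144} \approx 0.0069444$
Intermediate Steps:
$\left(- \frac{1}{v{\left(\left(2 + 2\right) \left(-3 + 0\right) \right)}} + 3 \cdot 0\right)^{2} = \left(- \frac{1}{\left(2 + 2\right) \left(-3 + 0\right)} + 3 \cdot 0\right)^{2} = \left(- \frac{1}{4 \left(-3\right)} + 0\right)^{2} = \left(- \frac{1}{-12} + 0\right)^{2} = \left(\left(-1\right) \left(- \frac{1}{12}\right) + 0\right)^{2} = \left(\frac{1}{12} + 0\right)^{2} = \left(\frac{1}{12}\right)^{2} = \frac{1}{144}$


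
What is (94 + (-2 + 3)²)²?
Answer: 9025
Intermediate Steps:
(94 + (-2 + 3)²)² = (94 + 1²)² = (94 + 1)² = 95² = 9025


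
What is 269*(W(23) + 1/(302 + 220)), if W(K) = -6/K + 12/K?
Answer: 848695/12006 ≈ 70.689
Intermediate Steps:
W(K) = 6/K
269*(W(23) + 1/(302 + 220)) = 269*(6/23 + 1/(302 + 220)) = 269*(6*(1/23) + 1/522) = 269*(6/23 + 1/522) = 269*(3155/12006) = 848695/12006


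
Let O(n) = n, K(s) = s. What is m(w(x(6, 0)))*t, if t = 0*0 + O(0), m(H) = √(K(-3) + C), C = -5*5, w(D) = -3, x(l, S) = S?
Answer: 0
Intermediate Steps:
C = -25
m(H) = 2*I*√7 (m(H) = √(-3 - 25) = √(-28) = 2*I*√7)
t = 0 (t = 0*0 + 0 = 0 + 0 = 0)
m(w(x(6, 0)))*t = (2*I*√7)*0 = 0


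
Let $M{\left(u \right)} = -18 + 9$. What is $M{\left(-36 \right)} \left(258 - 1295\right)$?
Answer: $9333$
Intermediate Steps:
$M{\left(u \right)} = -9$
$M{\left(-36 \right)} \left(258 - 1295\right) = - 9 \left(258 - 1295\right) = \left(-9\right) \left(-1037\right) = 9333$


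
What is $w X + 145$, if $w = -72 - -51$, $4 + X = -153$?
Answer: $3442$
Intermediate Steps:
$X = -157$ ($X = -4 - 153 = -157$)
$w = -21$ ($w = -72 + 51 = -21$)
$w X + 145 = \left(-21\right) \left(-157\right) + 145 = 3297 + 145 = 3442$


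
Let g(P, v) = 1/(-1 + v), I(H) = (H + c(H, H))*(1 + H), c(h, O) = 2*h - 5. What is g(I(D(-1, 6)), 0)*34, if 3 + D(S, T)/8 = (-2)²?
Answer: -34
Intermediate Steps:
c(h, O) = -5 + 2*h
D(S, T) = 8 (D(S, T) = -24 + 8*(-2)² = -24 + 8*4 = -24 + 32 = 8)
I(H) = (1 + H)*(-5 + 3*H) (I(H) = (H + (-5 + 2*H))*(1 + H) = (-5 + 3*H)*(1 + H) = (1 + H)*(-5 + 3*H))
g(I(D(-1, 6)), 0)*34 = 34/(-1 + 0) = 34/(-1) = -1*34 = -34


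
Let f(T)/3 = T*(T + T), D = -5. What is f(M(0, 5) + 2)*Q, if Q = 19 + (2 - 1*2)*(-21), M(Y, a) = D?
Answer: 1026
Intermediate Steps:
M(Y, a) = -5
Q = 19 (Q = 19 + (2 - 2)*(-21) = 19 + 0*(-21) = 19 + 0 = 19)
f(T) = 6*T² (f(T) = 3*(T*(T + T)) = 3*(T*(2*T)) = 3*(2*T²) = 6*T²)
f(M(0, 5) + 2)*Q = (6*(-5 + 2)²)*19 = (6*(-3)²)*19 = (6*9)*19 = 54*19 = 1026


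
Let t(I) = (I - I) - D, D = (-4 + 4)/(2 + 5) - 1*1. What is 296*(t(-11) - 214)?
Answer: -63048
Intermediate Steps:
D = -1 (D = 0/7 - 1 = 0*(⅐) - 1 = 0 - 1 = -1)
t(I) = 1 (t(I) = (I - I) - 1*(-1) = 0 + 1 = 1)
296*(t(-11) - 214) = 296*(1 - 214) = 296*(-213) = -63048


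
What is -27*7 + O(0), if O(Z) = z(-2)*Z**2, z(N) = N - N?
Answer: -189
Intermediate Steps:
z(N) = 0
O(Z) = 0 (O(Z) = 0*Z**2 = 0)
-27*7 + O(0) = -27*7 + 0 = -189 + 0 = -189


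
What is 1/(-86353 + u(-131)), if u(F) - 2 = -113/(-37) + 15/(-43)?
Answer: -1591/137380137 ≈ -1.1581e-5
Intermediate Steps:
u(F) = 7486/1591 (u(F) = 2 + (-113/(-37) + 15/(-43)) = 2 + (-113*(-1/37) + 15*(-1/43)) = 2 + (113/37 - 15/43) = 2 + 4304/1591 = 7486/1591)
1/(-86353 + u(-131)) = 1/(-86353 + 7486/1591) = 1/(-137380137/1591) = -1591/137380137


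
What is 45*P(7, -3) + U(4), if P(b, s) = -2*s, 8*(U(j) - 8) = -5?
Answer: 2219/8 ≈ 277.38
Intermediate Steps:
U(j) = 59/8 (U(j) = 8 + (⅛)*(-5) = 8 - 5/8 = 59/8)
45*P(7, -3) + U(4) = 45*(-2*(-3)) + 59/8 = 45*6 + 59/8 = 270 + 59/8 = 2219/8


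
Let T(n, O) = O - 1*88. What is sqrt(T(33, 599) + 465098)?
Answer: sqrt(465609) ≈ 682.36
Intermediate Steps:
T(n, O) = -88 + O (T(n, O) = O - 88 = -88 + O)
sqrt(T(33, 599) + 465098) = sqrt((-88 + 599) + 465098) = sqrt(511 + 465098) = sqrt(465609)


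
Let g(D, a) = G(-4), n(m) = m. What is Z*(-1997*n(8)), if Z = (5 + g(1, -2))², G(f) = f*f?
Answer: -7045416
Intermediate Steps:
G(f) = f²
g(D, a) = 16 (g(D, a) = (-4)² = 16)
Z = 441 (Z = (5 + 16)² = 21² = 441)
Z*(-1997*n(8)) = 441*(-1997*8) = 441*(-15976) = -7045416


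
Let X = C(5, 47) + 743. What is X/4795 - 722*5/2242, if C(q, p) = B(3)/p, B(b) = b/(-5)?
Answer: -96746857/66482675 ≈ -1.4552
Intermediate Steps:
B(b) = -b/5 (B(b) = b*(-1/5) = -b/5)
C(q, p) = -3/(5*p) (C(q, p) = (-1/5*3)/p = -3/(5*p))
X = 174602/235 (X = -3/5/47 + 743 = -3/5*1/47 + 743 = -3/235 + 743 = 174602/235 ≈ 742.99)
X/4795 - 722*5/2242 = (174602/235)/4795 - 722*5/2242 = (174602/235)*(1/4795) - 3610*1/2242 = 174602/1126825 - 95/59 = -96746857/66482675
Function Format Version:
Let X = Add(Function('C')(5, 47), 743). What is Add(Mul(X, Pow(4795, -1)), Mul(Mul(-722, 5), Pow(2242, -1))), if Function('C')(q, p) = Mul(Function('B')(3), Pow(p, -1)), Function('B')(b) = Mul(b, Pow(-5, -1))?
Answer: Rational(-96746857, 66482675) ≈ -1.4552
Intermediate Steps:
Function('B')(b) = Mul(Rational(-1, 5), b) (Function('B')(b) = Mul(b, Rational(-1, 5)) = Mul(Rational(-1, 5), b))
Function('C')(q, p) = Mul(Rational(-3, 5), Pow(p, -1)) (Function('C')(q, p) = Mul(Mul(Rational(-1, 5), 3), Pow(p, -1)) = Mul(Rational(-3, 5), Pow(p, -1)))
X = Rational(174602, 235) (X = Add(Mul(Rational(-3, 5), Pow(47, -1)), 743) = Add(Mul(Rational(-3, 5), Rational(1, 47)), 743) = Add(Rational(-3, 235), 743) = Rational(174602, 235) ≈ 742.99)
Add(Mul(X, Pow(4795, -1)), Mul(Mul(-722, 5), Pow(2242, -1))) = Add(Mul(Rational(174602, 235), Pow(4795, -1)), Mul(Mul(-722, 5), Pow(2242, -1))) = Add(Mul(Rational(174602, 235), Rational(1, 4795)), Mul(-3610, Rational(1, 2242))) = Add(Rational(174602, 1126825), Rational(-95, 59)) = Rational(-96746857, 66482675)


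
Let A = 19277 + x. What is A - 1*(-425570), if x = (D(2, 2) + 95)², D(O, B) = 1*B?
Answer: 454256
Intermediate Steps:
D(O, B) = B
x = 9409 (x = (2 + 95)² = 97² = 9409)
A = 28686 (A = 19277 + 9409 = 28686)
A - 1*(-425570) = 28686 - 1*(-425570) = 28686 + 425570 = 454256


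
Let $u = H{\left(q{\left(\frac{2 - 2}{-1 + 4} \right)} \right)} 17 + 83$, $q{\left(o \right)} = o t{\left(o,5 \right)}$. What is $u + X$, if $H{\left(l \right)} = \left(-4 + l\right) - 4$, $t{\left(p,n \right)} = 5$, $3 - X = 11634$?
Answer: $-11684$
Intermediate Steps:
$X = -11631$ ($X = 3 - 11634 = -11631$)
$q{\left(o \right)} = 5 o$ ($q{\left(o \right)} = o 5 = 5 o$)
$H{\left(l \right)} = -8 + l$
$u = -53$ ($u = \left(-8 + 5 \frac{2 - 2}{-1 + 4}\right) 17 + 83 = \left(-8 + 5 \cdot \frac{0}{3}\right) 17 + 83 = \left(-8 + 5 \cdot 0 \cdot \frac{1}{3}\right) 17 + 83 = \left(-8 + 5 \cdot 0\right) 17 + 83 = \left(-8 + 0\right) 17 + 83 = \left(-8\right) 17 + 83 = -136 + 83 = -53$)
$u + X = -53 - 11631 = -11684$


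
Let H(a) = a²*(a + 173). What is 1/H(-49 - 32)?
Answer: 1/603612 ≈ 1.6567e-6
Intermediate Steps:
H(a) = a²*(173 + a)
1/H(-49 - 32) = 1/((-49 - 32)²*(173 + (-49 - 32))) = 1/((-81)²*(173 - 81)) = 1/(6561*92) = 1/603612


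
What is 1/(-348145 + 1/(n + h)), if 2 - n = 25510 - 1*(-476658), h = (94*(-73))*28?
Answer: -694302/241717769791 ≈ -2.8724e-6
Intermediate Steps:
h = -192136 (h = -6862*28 = -192136)
n = -502166 (n = 2 - (25510 - 1*(-476658)) = 2 - (25510 + 476658) = 2 - 1*502168 = 2 - 502168 = -502166)
1/(-348145 + 1/(n + h)) = 1/(-348145 + 1/(-502166 - 192136)) = 1/(-348145 + 1/(-694302)) = 1/(-348145 - 1/694302) = 1/(-241717769791/694302) = -694302/241717769791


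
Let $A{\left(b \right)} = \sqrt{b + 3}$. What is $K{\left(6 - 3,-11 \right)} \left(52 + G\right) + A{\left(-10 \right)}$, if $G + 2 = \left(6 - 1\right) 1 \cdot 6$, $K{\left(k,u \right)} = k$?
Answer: $240 + i \sqrt{7} \approx 240.0 + 2.6458 i$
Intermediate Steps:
$A{\left(b \right)} = \sqrt{3 + b}$
$G = 28$ ($G = -2 + \left(6 - 1\right) 1 \cdot 6 = -2 + 5 \cdot 6 = -2 + 30 = 28$)
$K{\left(6 - 3,-11 \right)} \left(52 + G\right) + A{\left(-10 \right)} = \left(6 - 3\right) \left(52 + 28\right) + \sqrt{3 - 10} = 3 \cdot 80 + \sqrt{-7} = 240 + i \sqrt{7}$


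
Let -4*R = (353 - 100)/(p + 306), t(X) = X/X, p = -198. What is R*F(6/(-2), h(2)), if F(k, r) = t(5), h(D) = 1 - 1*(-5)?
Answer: -253/432 ≈ -0.58565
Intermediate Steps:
h(D) = 6 (h(D) = 1 + 5 = 6)
t(X) = 1
F(k, r) = 1
R = -253/432 (R = -(353 - 100)/(4*(-198 + 306)) = -253/(4*108) = -¼*253/108 = -253/432 ≈ -0.58565)
R*F(6/(-2), h(2)) = -253/432*1 = -253/432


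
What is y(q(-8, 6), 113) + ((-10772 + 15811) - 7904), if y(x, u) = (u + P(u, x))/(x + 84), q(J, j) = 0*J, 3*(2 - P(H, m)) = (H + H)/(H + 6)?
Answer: -85874791/29988 ≈ -2863.6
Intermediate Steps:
P(H, m) = 2 - 2*H/(3*(6 + H)) (P(H, m) = 2 - (H + H)/(3*(H + 6)) = 2 - 2*H/(3*(6 + H)))
q(J, j) = 0
y(x, u) = (u + 4*(9 + u)/(3*(6 + u)))/(84 + x) (y(x, u) = (u + 4*(9 + u)/(3*(6 + u)))/(x + 84) = (u + 4*(9 + u)/(3*(6 + u)))/(84 + x))
y(q(-8, 6), 113) + ((-10772 + 15811) - 7904) = (12 + (4/3)*113 + 113*(6 + 113))/((6 + 113)*(84 + 0)) + ((-10772 + 15811) - 7904) = (12 + 452/3 + 113*119)/(119*84) + (5039 - 7904) = (1/119)*(1/84)*(12 + 452/3 + 13447) - 2865 = (1/119)*(1/84)*(40829/3) - 2865 = 40829/29988 - 2865 = -85874791/29988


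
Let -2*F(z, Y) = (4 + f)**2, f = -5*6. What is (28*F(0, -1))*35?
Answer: -331240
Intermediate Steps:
f = -30
F(z, Y) = -338 (F(z, Y) = -(4 - 30)**2/2 = -1/2*(-26)**2 = -1/2*676 = -338)
(28*F(0, -1))*35 = (28*(-338))*35 = -9464*35 = -331240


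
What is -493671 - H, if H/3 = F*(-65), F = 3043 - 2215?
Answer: -332211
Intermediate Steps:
F = 828
H = -161460 (H = 3*(828*(-65)) = 3*(-53820) = -161460)
-493671 - H = -493671 - 1*(-161460) = -493671 + 161460 = -332211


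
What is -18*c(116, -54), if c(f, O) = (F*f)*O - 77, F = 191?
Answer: 21537018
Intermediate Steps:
c(f, O) = -77 + 191*O*f (c(f, O) = (191*f)*O - 77 = 191*O*f - 77 = -77 + 191*O*f)
-18*c(116, -54) = -18*(-77 + 191*(-54)*116) = -18*(-77 - 1196424) = -18*(-1196501) = 21537018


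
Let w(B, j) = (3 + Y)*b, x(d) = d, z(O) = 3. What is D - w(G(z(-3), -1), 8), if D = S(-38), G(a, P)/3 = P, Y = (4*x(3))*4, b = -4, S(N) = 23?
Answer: 227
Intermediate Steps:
Y = 48 (Y = (4*3)*4 = 12*4 = 48)
G(a, P) = 3*P
w(B, j) = -204 (w(B, j) = (3 + 48)*(-4) = 51*(-4) = -204)
D = 23
D - w(G(z(-3), -1), 8) = 23 - 1*(-204) = 23 + 204 = 227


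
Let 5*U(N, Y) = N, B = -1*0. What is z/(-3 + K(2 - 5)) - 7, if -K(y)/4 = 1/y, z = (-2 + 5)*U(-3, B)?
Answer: -148/25 ≈ -5.9200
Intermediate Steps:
B = 0
U(N, Y) = N/5
z = -9/5 (z = (-2 + 5)*((1/5)*(-3)) = 3*(-3/5) = -9/5 ≈ -1.8000)
K(y) = -4/y
z/(-3 + K(2 - 5)) - 7 = -9/5/(-3 - 4/(2 - 5)) - 7 = -9/5/(-3 - 4/(-3)) - 7 = -9/5/(-3 - 4*(-1/3)) - 7 = -9/5/(-3 + 4/3) - 7 = -9/5/(-5/3) - 7 = -3/5*(-9/5) - 7 = 27/25 - 7 = -148/25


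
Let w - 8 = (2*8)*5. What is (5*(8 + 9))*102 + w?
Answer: 8758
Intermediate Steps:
w = 88 (w = 8 + (2*8)*5 = 8 + 16*5 = 8 + 80 = 88)
(5*(8 + 9))*102 + w = (5*(8 + 9))*102 + 88 = (5*17)*102 + 88 = 85*102 + 88 = 8670 + 88 = 8758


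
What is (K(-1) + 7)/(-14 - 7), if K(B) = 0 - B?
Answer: -8/21 ≈ -0.38095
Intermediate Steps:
K(B) = -B
(K(-1) + 7)/(-14 - 7) = (-1*(-1) + 7)/(-14 - 7) = (1 + 7)/(-21) = -1/21*8 = -8/21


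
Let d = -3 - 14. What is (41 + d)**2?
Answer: 576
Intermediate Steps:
d = -17
(41 + d)**2 = (41 - 17)**2 = 24**2 = 576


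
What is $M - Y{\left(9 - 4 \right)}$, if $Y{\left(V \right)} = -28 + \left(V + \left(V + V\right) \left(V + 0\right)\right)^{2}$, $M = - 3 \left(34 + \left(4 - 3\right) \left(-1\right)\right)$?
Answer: $-3096$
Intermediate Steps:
$M = -99$ ($M = - 3 \left(34 + 1 \left(-1\right)\right) = - 3 \left(34 - 1\right) = \left(-3\right) 33 = -99$)
$Y{\left(V \right)} = -28 + \left(V + 2 V^{2}\right)^{2}$ ($Y{\left(V \right)} = -28 + \left(V + 2 V V\right)^{2} = -28 + \left(V + 2 V^{2}\right)^{2}$)
$M - Y{\left(9 - 4 \right)} = -99 - \left(-28 + \left(9 - 4\right)^{2} \left(1 + 2 \left(9 - 4\right)\right)^{2}\right) = -99 - \left(-28 + 5^{2} \left(1 + 2 \cdot 5\right)^{2}\right) = -99 - \left(-28 + 25 \left(1 + 10\right)^{2}\right) = -99 - \left(-28 + 25 \cdot 11^{2}\right) = -99 - \left(-28 + 25 \cdot 121\right) = -99 - \left(-28 + 3025\right) = -99 - 2997 = -3096$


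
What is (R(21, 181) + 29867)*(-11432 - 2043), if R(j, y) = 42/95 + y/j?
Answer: -22947055670/57 ≈ -4.0258e+8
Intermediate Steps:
R(j, y) = 42/95 + y/j (R(j, y) = 42*(1/95) + y/j = 42/95 + y/j)
(R(21, 181) + 29867)*(-11432 - 2043) = ((42/95 + 181/21) + 29867)*(-11432 - 2043) = ((42/95 + 181*(1/21)) + 29867)*(-13475) = ((42/95 + 181/21) + 29867)*(-13475) = (18077/1995 + 29867)*(-13475) = (59602742/1995)*(-13475) = -22947055670/57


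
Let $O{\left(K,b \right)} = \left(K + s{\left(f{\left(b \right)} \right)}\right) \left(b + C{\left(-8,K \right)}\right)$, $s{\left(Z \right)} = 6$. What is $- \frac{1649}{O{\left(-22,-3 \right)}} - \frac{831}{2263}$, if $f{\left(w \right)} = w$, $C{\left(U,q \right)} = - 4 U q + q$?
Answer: $- \frac{13424471}{26395632} \approx -0.50859$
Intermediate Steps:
$C{\left(U,q \right)} = q - 4 U q$ ($C{\left(U,q \right)} = - 4 U q + q = q - 4 U q$)
$O{\left(K,b \right)} = \left(6 + K\right) \left(b + 33 K\right)$ ($O{\left(K,b \right)} = \left(K + 6\right) \left(b + K \left(1 - -32\right)\right) = \left(6 + K\right) \left(b + K \left(1 + 32\right)\right) = \left(6 + K\right) \left(b + K 33\right) = \left(6 + K\right) \left(b + 33 K\right)$)
$- \frac{1649}{O{\left(-22,-3 \right)}} - \frac{831}{2263} = - \frac{1649}{6 \left(-3\right) + 33 \left(-22\right)^{2} + 198 \left(-22\right) - -66} - \frac{831}{2263} = - \frac{1649}{-18 + 33 \cdot 484 - 4356 + 66} - \frac{831}{2263} = - \frac{1649}{-18 + 15972 - 4356 + 66} - \frac{831}{2263} = - \frac{1649}{11664} - \frac{831}{2263} = - \frac{13424471}{26395632}$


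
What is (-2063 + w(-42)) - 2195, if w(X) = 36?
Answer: -4222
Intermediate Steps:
(-2063 + w(-42)) - 2195 = (-2063 + 36) - 2195 = -2027 - 2195 = -4222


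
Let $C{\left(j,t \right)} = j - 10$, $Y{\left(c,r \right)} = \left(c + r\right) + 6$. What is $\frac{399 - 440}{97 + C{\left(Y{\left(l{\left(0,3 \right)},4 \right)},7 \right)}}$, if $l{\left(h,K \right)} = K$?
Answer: $- \frac{41}{100} \approx -0.41$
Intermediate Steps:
$Y{\left(c,r \right)} = 6 + c + r$
$C{\left(j,t \right)} = -10 + j$
$\frac{399 - 440}{97 + C{\left(Y{\left(l{\left(0,3 \right)},4 \right)},7 \right)}} = \frac{399 - 440}{97 + \left(-10 + \left(6 + 3 + 4\right)\right)} = - \frac{41}{97 + \left(-10 + 13\right)} = - \frac{41}{97 + 3} = - \frac{41}{100}$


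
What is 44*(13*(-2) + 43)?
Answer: 748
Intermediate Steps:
44*(13*(-2) + 43) = 44*(-26 + 43) = 44*17 = 748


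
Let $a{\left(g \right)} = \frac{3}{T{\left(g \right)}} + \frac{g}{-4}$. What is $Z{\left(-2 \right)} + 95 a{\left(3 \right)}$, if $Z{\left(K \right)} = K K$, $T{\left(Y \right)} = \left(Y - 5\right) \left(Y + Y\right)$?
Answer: $-91$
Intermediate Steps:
$T{\left(Y \right)} = 2 Y \left(-5 + Y\right)$ ($T{\left(Y \right)} = \left(-5 + Y\right) 2 Y = 2 Y \left(-5 + Y\right)$)
$a{\left(g \right)} = - \frac{g}{4} + \frac{3}{2 g \left(-5 + g\right)}$ ($a{\left(g \right)} = \frac{3}{2 g \left(-5 + g\right)} + \frac{g}{-4} = 3 \frac{1}{2 g \left(-5 + g\right)} + g \left(- \frac{1}{4}\right) = \frac{3}{2 g \left(-5 + g\right)} - \frac{g}{4} = - \frac{g}{4} + \frac{3}{2 g \left(-5 + g\right)}$)
$Z{\left(K \right)} = K^{2}$
$Z{\left(-2 \right)} + 95 a{\left(3 \right)} = \left(-2\right)^{2} + 95 \frac{6 + 3^{2} \left(5 - 3\right)}{4 \cdot 3 \left(-5 + 3\right)} = 4 + 95 \cdot \frac{1}{4} \cdot \frac{1}{3} \frac{1}{-2} \left(6 + 9 \left(5 - 3\right)\right) = 4 + 95 \cdot \frac{1}{4} \cdot \frac{1}{3} \left(- \frac{1}{2}\right) \left(6 + 9 \cdot 2\right) = 4 + 95 \cdot \frac{1}{4} \cdot \frac{1}{3} \left(- \frac{1}{2}\right) \left(6 + 18\right) = 4 + 95 \cdot \frac{1}{4} \cdot \frac{1}{3} \left(- \frac{1}{2}\right) 24 = 4 + 95 \left(-1\right) = 4 - 95 = -91$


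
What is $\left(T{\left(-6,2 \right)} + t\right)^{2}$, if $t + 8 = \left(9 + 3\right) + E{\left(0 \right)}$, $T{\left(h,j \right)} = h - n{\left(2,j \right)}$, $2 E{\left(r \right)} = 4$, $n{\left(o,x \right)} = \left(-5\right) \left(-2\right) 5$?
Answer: $2500$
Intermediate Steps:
$n{\left(o,x \right)} = 50$ ($n{\left(o,x \right)} = 10 \cdot 5 = 50$)
$E{\left(r \right)} = 2$ ($E{\left(r \right)} = \frac{1}{2} \cdot 4 = 2$)
$T{\left(h,j \right)} = -50 + h$ ($T{\left(h,j \right)} = h - 50 = -50 + h$)
$t = 6$ ($t = -8 + \left(\left(9 + 3\right) + 2\right) = -8 + \left(12 + 2\right) = -8 + 14 = 6$)
$\left(T{\left(-6,2 \right)} + t\right)^{2} = \left(\left(-50 - 6\right) + 6\right)^{2} = \left(-56 + 6\right)^{2} = \left(-50\right)^{2} = 2500$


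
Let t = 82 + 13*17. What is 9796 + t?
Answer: 10099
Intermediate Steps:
t = 303 (t = 82 + 221 = 303)
9796 + t = 9796 + 303 = 10099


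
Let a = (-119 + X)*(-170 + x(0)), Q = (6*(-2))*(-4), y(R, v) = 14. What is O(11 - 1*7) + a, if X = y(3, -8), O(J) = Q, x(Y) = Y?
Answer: 17898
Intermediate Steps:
Q = 48 (Q = -12*(-4) = 48)
O(J) = 48
X = 14
a = 17850 (a = (-119 + 14)*(-170 + 0) = -105*(-170) = 17850)
O(11 - 1*7) + a = 48 + 17850 = 17898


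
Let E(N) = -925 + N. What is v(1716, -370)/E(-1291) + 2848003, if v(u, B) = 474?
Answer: 3155587087/1108 ≈ 2.8480e+6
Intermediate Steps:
v(1716, -370)/E(-1291) + 2848003 = 474/(-925 - 1291) + 2848003 = 474/(-2216) + 2848003 = 474*(-1/2216) + 2848003 = -237/1108 + 2848003 = 3155587087/1108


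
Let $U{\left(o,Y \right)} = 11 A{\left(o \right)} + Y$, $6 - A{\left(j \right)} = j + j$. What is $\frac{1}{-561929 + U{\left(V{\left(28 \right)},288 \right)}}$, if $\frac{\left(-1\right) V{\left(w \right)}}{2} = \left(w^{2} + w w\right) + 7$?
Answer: $- \frac{1}{492275} \approx -2.0314 \cdot 10^{-6}$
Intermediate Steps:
$V{\left(w \right)} = -14 - 4 w^{2}$ ($V{\left(w \right)} = - 2 \left(\left(w^{2} + w w\right) + 7\right) = - 2 \left(\left(w^{2} + w^{2}\right) + 7\right) = - 2 \left(2 w^{2} + 7\right) = - 2 \left(7 + 2 w^{2}\right) = -14 - 4 w^{2}$)
$A{\left(j \right)} = 6 - 2 j$ ($A{\left(j \right)} = 6 - \left(j + j\right) = 6 - 2 j$)
$U{\left(o,Y \right)} = 66 + Y - 22 o$ ($U{\left(o,Y \right)} = 11 \left(6 - 2 o\right) + Y = \left(66 - 22 o\right) + Y = 66 + Y - 22 o$)
$\frac{1}{-561929 + U{\left(V{\left(28 \right)},288 \right)}} = \frac{1}{-561929 + \left(66 + 288 - 22 \left(-14 - 4 \cdot 28^{2}\right)\right)} = \frac{1}{-561929 + \left(66 + 288 - 22 \left(-14 - 3136\right)\right)} = \frac{1}{-561929 + \left(66 + 288 - -69300\right)} = \frac{1}{-561929 + \left(66 + 288 + 69300\right)} = \frac{1}{-561929 + 69654} = \frac{1}{-492275} = - \frac{1}{492275}$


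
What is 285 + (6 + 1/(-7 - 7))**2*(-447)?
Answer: -3023523/196 ≈ -15426.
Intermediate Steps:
285 + (6 + 1/(-7 - 7))**2*(-447) = 285 + (6 + 1/(-14))**2*(-447) = 285 + (6 - 1/14)**2*(-447) = 285 + (83/14)**2*(-447) = 285 + (6889/196)*(-447) = 285 - 3079383/196 = -3023523/196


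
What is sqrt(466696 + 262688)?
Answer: 2*sqrt(182346) ≈ 854.04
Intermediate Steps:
sqrt(466696 + 262688) = sqrt(729384) = 2*sqrt(182346)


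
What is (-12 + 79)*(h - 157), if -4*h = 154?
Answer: -26197/2 ≈ -13099.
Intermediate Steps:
h = -77/2 (h = -1/4*154 = -77/2 ≈ -38.500)
(-12 + 79)*(h - 157) = (-12 + 79)*(-77/2 - 157) = 67*(-391/2) = -26197/2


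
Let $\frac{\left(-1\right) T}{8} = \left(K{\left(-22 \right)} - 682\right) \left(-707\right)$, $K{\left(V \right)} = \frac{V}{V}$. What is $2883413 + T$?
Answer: $-968323$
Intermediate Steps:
$K{\left(V \right)} = 1$
$T = -3851736$ ($T = - 8 \left(1 - 682\right) \left(-707\right) = - 8 \left(\left(-681\right) \left(-707\right)\right) = \left(-8\right) 481467 = -3851736$)
$2883413 + T = 2883413 - 3851736 = -968323$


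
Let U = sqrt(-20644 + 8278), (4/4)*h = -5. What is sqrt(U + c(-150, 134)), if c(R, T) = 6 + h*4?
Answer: sqrt(-14 + 3*I*sqrt(1374)) ≈ 7.0029 + 7.9398*I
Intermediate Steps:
h = -5
c(R, T) = -14 (c(R, T) = 6 - 5*4 = 6 - 20 = -14)
U = 3*I*sqrt(1374) (U = sqrt(-12366) = 3*I*sqrt(1374) ≈ 111.2*I)
sqrt(U + c(-150, 134)) = sqrt(3*I*sqrt(1374) - 14) = sqrt(-14 + 3*I*sqrt(1374))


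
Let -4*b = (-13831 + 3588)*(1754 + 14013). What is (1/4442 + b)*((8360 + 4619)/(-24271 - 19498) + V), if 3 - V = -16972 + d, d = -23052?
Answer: 157101834236839517788/97210949 ≈ 1.6161e+12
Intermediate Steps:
V = 40027 (V = 3 - (-16972 - 23052) = 3 - 1*(-40024) = 3 + 40024 = 40027)
b = 161501381/4 (b = -(-13831 + 3588)*(1754 + 14013)/4 = -(-10243)*15767/4 = -¼*(-161501381) = 161501381/4 ≈ 4.0375e+7)
(1/4442 + b)*((8360 + 4619)/(-24271 - 19498) + V) = (1/4442 + 161501381/4)*((8360 + 4619)/(-24271 - 19498) + 40027) = (1/4442 + 161501381/4)*(12979/(-43769) + 40027) = 358694567203*(12979*(-1/43769) + 40027)/8884 = 358694567203*(-12979/43769 + 40027)/8884 = (358694567203/8884)*(1751928784/43769) = 157101834236839517788/97210949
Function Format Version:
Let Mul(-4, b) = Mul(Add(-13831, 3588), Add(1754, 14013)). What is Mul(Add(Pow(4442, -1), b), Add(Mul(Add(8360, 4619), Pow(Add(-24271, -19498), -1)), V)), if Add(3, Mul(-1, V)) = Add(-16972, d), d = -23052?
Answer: Rational(157101834236839517788, 97210949) ≈ 1.6161e+12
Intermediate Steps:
V = 40027 (V = Add(3, Mul(-1, Add(-16972, -23052))) = Add(3, Mul(-1, -40024)) = Add(3, 40024) = 40027)
b = Rational(161501381, 4) (b = Mul(Rational(-1, 4), Mul(Add(-13831, 3588), Add(1754, 14013))) = Mul(Rational(-1, 4), Mul(-10243, 15767)) = Mul(Rational(-1, 4), -161501381) = Rational(161501381, 4) ≈ 4.0375e+7)
Mul(Add(Pow(4442, -1), b), Add(Mul(Add(8360, 4619), Pow(Add(-24271, -19498), -1)), V)) = Mul(Add(Pow(4442, -1), Rational(161501381, 4)), Add(Mul(Add(8360, 4619), Pow(Add(-24271, -19498), -1)), 40027)) = Mul(Add(Rational(1, 4442), Rational(161501381, 4)), Add(Mul(12979, Pow(-43769, -1)), 40027)) = Mul(Rational(358694567203, 8884), Add(Mul(12979, Rational(-1, 43769)), 40027)) = Mul(Rational(358694567203, 8884), Add(Rational(-12979, 43769), 40027)) = Mul(Rational(358694567203, 8884), Rational(1751928784, 43769)) = Rational(157101834236839517788, 97210949)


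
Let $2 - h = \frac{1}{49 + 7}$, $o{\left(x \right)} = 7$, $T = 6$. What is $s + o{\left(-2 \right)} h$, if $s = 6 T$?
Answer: $\frac{399}{8} \approx 49.875$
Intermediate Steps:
$s = 36$ ($s = 6 \cdot 6 = 36$)
$h = \frac{111}{56}$ ($h = 2 - \frac{1}{49 + 7} = 2 - \frac{1}{56} = \frac{111}{56} \approx 1.9821$)
$s + o{\left(-2 \right)} h = 36 + 7 \cdot \frac{111}{56} = 36 + \frac{111}{8} = \frac{399}{8}$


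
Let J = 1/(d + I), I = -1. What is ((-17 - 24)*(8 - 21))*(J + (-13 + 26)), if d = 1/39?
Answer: 242515/38 ≈ 6382.0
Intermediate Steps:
d = 1/39 ≈ 0.025641
J = -39/38 (J = 1/(1/39 - 1) = 1/(-38/39) = -39/38 ≈ -1.0263)
((-17 - 24)*(8 - 21))*(J + (-13 + 26)) = ((-17 - 24)*(8 - 21))*(-39/38 + (-13 + 26)) = (-41*(-13))*(-39/38 + 13) = 533*(455/38) = 242515/38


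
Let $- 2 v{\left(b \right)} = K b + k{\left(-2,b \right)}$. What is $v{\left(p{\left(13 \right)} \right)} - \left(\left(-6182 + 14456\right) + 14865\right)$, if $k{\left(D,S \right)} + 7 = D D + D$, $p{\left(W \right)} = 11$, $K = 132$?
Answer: $- \frac{47725}{2} \approx -23863.0$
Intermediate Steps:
$k{\left(D,S \right)} = -7 + D + D^{2}$ ($k{\left(D,S \right)} = -7 + \left(D D + D\right) = -7 + \left(D^{2} + D\right) = -7 + \left(D + D^{2}\right) = -7 + D + D^{2}$)
$v{\left(b \right)} = \frac{5}{2} - 66 b$ ($v{\left(b \right)} = - \frac{132 b - \left(9 - 4\right)}{2} = - \frac{132 b - 5}{2} = - \frac{-5 + 132 b}{2} = \frac{5}{2} - 66 b$)
$v{\left(p{\left(13 \right)} \right)} - \left(\left(-6182 + 14456\right) + 14865\right) = \left(\frac{5}{2} - 726\right) - \left(\left(-6182 + 14456\right) + 14865\right) = \left(\frac{5}{2} - 726\right) - \left(8274 + 14865\right) = - \frac{1447}{2} - 23139 = - \frac{47725}{2}$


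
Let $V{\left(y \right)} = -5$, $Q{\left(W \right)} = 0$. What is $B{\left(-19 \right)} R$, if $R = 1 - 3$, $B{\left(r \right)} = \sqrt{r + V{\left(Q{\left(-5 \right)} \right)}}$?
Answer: $- 4 i \sqrt{6} \approx - 9.798 i$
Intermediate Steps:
$B{\left(r \right)} = \sqrt{-5 + r}$ ($B{\left(r \right)} = \sqrt{r - 5} = \sqrt{-5 + r}$)
$R = -2$ ($R = 1 - 3 = -2$)
$B{\left(-19 \right)} R = \sqrt{-5 - 19} \left(-2\right) = \sqrt{-24} \left(-2\right) = 2 i \sqrt{6} \left(-2\right) = - 4 i \sqrt{6}$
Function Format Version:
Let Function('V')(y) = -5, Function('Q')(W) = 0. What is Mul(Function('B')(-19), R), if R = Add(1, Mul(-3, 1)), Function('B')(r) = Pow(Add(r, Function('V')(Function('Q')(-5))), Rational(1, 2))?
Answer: Mul(-4, I, Pow(6, Rational(1, 2))) ≈ Mul(-9.7980, I)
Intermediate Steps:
Function('B')(r) = Pow(Add(-5, r), Rational(1, 2)) (Function('B')(r) = Pow(Add(r, -5), Rational(1, 2)) = Pow(Add(-5, r), Rational(1, 2)))
R = -2 (R = Add(1, -3) = -2)
Mul(Function('B')(-19), R) = Mul(Pow(Add(-5, -19), Rational(1, 2)), -2) = Mul(Pow(-24, Rational(1, 2)), -2) = Mul(Mul(2, I, Pow(6, Rational(1, 2))), -2) = Mul(-4, I, Pow(6, Rational(1, 2)))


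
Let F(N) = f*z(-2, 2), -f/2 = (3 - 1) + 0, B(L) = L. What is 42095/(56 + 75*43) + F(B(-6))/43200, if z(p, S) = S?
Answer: 227309719/17717400 ≈ 12.830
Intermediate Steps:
f = -4 (f = -2*((3 - 1) + 0) = -2*(2 + 0) = -2*2 = -4)
F(N) = -8 (F(N) = -4*2 = -8)
42095/(56 + 75*43) + F(B(-6))/43200 = 42095/(56 + 75*43) - 8/43200 = 42095/(56 + 3225) - 8*1/43200 = 42095/3281 - 1/5400 = 227309719/17717400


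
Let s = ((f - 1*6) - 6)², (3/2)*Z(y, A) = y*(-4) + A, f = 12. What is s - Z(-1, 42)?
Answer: -92/3 ≈ -30.667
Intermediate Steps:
Z(y, A) = -8*y/3 + 2*A/3 (Z(y, A) = 2*(y*(-4) + A)/3 = 2*(-4*y + A)/3 = 2*(A - 4*y)/3 = -8*y/3 + 2*A/3)
s = 0 (s = ((12 - 1*6) - 6)² = ((12 - 6) - 6)² = (6 - 6)² = 0² = 0)
s - Z(-1, 42) = 0 - (-8/3*(-1) + (⅔)*42) = 0 - (8/3 + 28) = 0 - 1*92/3 = 0 - 92/3 = -92/3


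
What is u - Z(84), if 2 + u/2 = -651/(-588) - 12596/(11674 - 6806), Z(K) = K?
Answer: -1549789/17038 ≈ -90.961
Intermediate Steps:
u = -118597/17038 (u = -4 + 2*(-651/(-588) - 12596/(11674 - 6806)) = -4 + 2*(-651*(-1/588) - 12596/4868) = -4 + 2*(31/28 - 12596*1/4868) = -4 + 2*(31/28 - 3149/1217) = -4 + 2*(-50445/34076) = -4 - 50445/17038 = -118597/17038 ≈ -6.9607)
u - Z(84) = -118597/17038 - 1*84 = -118597/17038 - 84 = -1549789/17038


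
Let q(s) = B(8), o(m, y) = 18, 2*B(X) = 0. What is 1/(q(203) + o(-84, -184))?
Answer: 1/18 ≈ 0.055556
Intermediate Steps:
B(X) = 0 (B(X) = (½)*0 = 0)
q(s) = 0
1/(q(203) + o(-84, -184)) = 1/(0 + 18) = 1/18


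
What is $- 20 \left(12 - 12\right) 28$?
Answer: $0$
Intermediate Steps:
$- 20 \left(12 - 12\right) 28 = \left(-20\right) 0 \cdot 28 = 0 \cdot 28 = 0$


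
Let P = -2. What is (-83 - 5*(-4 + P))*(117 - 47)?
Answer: -3710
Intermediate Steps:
(-83 - 5*(-4 + P))*(117 - 47) = (-83 - 5*(-4 - 2))*(117 - 47) = (-83 - 5*(-6))*70 = (-83 + 30)*70 = -53*70 = -3710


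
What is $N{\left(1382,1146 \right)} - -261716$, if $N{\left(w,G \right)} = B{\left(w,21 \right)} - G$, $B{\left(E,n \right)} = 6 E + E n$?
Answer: $297884$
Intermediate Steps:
$N{\left(w,G \right)} = - G + 27 w$ ($N{\left(w,G \right)} = w \left(6 + 21\right) - G = w 27 - G = 27 w - G = - G + 27 w$)
$N{\left(1382,1146 \right)} - -261716 = \left(\left(-1\right) 1146 + 27 \cdot 1382\right) - -261716 = \left(-1146 + 37314\right) + 261716 = 36168 + 261716 = 297884$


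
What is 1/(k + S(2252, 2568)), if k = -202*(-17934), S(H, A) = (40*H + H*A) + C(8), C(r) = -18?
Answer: 1/9495866 ≈ 1.0531e-7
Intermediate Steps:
S(H, A) = -18 + 40*H + A*H (S(H, A) = (40*H + H*A) - 18 = (40*H + A*H) - 18 = -18 + 40*H + A*H)
k = 3622668
1/(k + S(2252, 2568)) = 1/(3622668 + (-18 + 40*2252 + 2568*2252)) = 1/(3622668 + (-18 + 90080 + 5783136)) = 1/(3622668 + 5873198) = 1/9495866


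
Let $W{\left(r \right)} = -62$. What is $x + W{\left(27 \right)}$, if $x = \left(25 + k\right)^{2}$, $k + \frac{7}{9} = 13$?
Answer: $\frac{107203}{81} \approx 1323.5$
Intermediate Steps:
$k = \frac{110}{9}$ ($k = - \frac{7}{9} + 13 = \frac{110}{9} \approx 12.222$)
$x = \frac{112225}{81}$ ($x = \left(25 + \frac{110}{9}\right)^{2} = \left(\frac{335}{9}\right)^{2} = \frac{112225}{81} \approx 1385.5$)
$x + W{\left(27 \right)} = \frac{112225}{81} - 62 = \frac{107203}{81}$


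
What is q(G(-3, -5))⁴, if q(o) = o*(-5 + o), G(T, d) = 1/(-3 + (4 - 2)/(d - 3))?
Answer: 5802782976/815730721 ≈ 7.1136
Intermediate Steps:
G(T, d) = 1/(-3 + 2/(-3 + d))
q(G(-3, -5))⁴ = (((3 - 1*(-5))/(-11 + 3*(-5)))*(-5 + (3 - 1*(-5))/(-11 + 3*(-5))))⁴ = (((3 + 5)/(-11 - 15))*(-5 + (3 + 5)/(-11 - 15)))⁴ = ((8/(-26))*(-5 + 8/(-26)))⁴ = ((-1/26*8)*(-5 - 1/26*8))⁴ = (-4*(-5 - 4/13)/13)⁴ = (-4/13*(-69/13))⁴ = (276/169)⁴ = 5802782976/815730721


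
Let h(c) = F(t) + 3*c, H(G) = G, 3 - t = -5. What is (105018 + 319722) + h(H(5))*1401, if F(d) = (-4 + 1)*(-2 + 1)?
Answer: 449958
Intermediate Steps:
t = 8 (t = 3 - 1*(-5) = 3 + 5 = 8)
F(d) = 3 (F(d) = -3*(-1) = 3)
h(c) = 3 + 3*c
(105018 + 319722) + h(H(5))*1401 = (105018 + 319722) + (3 + 3*5)*1401 = 424740 + (3 + 15)*1401 = 424740 + 18*1401 = 424740 + 25218 = 449958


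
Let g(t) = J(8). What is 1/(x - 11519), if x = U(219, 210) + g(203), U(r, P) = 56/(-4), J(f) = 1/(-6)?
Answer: -6/69199 ≈ -8.6706e-5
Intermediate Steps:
J(f) = -⅙
g(t) = -⅙
U(r, P) = -14 (U(r, P) = 56*(-¼) = -14)
x = -85/6 (x = -14 - ⅙ = -85/6 ≈ -14.167)
1/(x - 11519) = 1/(-85/6 - 11519) = 1/(-69199/6) = -6/69199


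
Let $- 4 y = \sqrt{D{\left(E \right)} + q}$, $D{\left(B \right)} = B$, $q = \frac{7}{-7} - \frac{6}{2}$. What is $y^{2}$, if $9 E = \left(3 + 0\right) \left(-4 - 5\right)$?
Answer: $- \frac{7}{16} \approx -0.4375$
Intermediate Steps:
$q = -4$ ($q = 7 \left(- \frac{1}{7}\right) - 3 = -1 - 3 = -4$)
$E = -3$ ($E = \frac{\left(3 + 0\right) \left(-4 - 5\right)}{9} = \frac{3 \left(-9\right)}{9} = \frac{1}{9} \left(-27\right) = -3$)
$y = - \frac{i \sqrt{7}}{4}$ ($y = - \frac{\sqrt{-3 - 4}}{4} = - \frac{\sqrt{-7}}{4} = - \frac{i \sqrt{7}}{4} \approx - 0.66144 i$)
$y^{2} = \left(- \frac{i \sqrt{7}}{4}\right)^{2} = - \frac{7}{16}$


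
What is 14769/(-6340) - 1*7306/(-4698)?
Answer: -11532361/14892660 ≈ -0.77437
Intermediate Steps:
14769/(-6340) - 1*7306/(-4698) = 14769*(-1/6340) - 7306*(-1/4698) = -14769/6340 + 3653/2349 = -11532361/14892660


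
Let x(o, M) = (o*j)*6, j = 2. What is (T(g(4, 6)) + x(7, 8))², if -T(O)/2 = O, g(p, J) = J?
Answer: 5184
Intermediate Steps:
T(O) = -2*O
x(o, M) = 12*o (x(o, M) = (o*2)*6 = (2*o)*6 = 12*o)
(T(g(4, 6)) + x(7, 8))² = (-2*6 + 12*7)² = (-12 + 84)² = 72² = 5184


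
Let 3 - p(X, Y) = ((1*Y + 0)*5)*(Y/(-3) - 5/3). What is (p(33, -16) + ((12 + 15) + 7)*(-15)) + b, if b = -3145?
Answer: -10076/3 ≈ -3358.7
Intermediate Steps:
p(X, Y) = 3 - 5*Y*(-5/3 - Y/3) (p(X, Y) = 3 - (1*Y + 0)*5*(Y/(-3) - 5/3) = 3 - (Y + 0)*5*(Y*(-1/3) - 5*1/3) = 3 - Y*5*(-Y/3 - 5/3) = 3 - 5*Y*(-5/3 - Y/3))
(p(33, -16) + ((12 + 15) + 7)*(-15)) + b = ((3 + (5/3)*(-16)**2 + (25/3)*(-16)) + ((12 + 15) + 7)*(-15)) - 3145 = ((3 + (5/3)*256 - 400/3) + (27 + 7)*(-15)) - 3145 = ((3 + 1280/3 - 400/3) + 34*(-15)) - 3145 = (889/3 - 510) - 3145 = -641/3 - 3145 = -10076/3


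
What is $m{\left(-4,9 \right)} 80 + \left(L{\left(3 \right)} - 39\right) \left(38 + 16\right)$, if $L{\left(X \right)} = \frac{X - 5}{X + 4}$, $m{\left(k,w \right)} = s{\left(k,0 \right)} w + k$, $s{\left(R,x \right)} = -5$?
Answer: $- \frac{42290}{7} \approx -6041.4$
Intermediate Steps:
$m{\left(k,w \right)} = k - 5 w$ ($m{\left(k,w \right)} = - 5 w + k = k - 5 w$)
$L{\left(X \right)} = \frac{-5 + X}{4 + X}$
$m{\left(-4,9 \right)} 80 + \left(L{\left(3 \right)} - 39\right) \left(38 + 16\right) = \left(-4 - 45\right) 80 + \left(\frac{-5 + 3}{4 + 3} - 39\right) \left(38 + 16\right) = \left(-4 - 45\right) 80 + \left(\frac{1}{7} \left(-2\right) - 39\right) 54 = \left(-49\right) 80 + \left(\frac{1}{7} \left(-2\right) - 39\right) 54 = -3920 + \left(- \frac{2}{7} - 39\right) 54 = -3920 - \frac{14850}{7} = - \frac{42290}{7}$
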